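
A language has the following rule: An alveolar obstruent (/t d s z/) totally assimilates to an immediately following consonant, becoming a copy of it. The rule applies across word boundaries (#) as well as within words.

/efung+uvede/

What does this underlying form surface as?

no segment meets the rule's conditions; no change.

[efung+uvede]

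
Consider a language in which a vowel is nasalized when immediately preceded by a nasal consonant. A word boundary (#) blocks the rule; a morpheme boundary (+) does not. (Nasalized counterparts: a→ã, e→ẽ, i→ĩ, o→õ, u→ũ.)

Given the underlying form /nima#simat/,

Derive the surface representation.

/i/ after nasal /n/ → [ĩ]
/a/ after nasal /m/ → [ã]
/a/ after nasal /m/ → [ã]

[nĩmã#simãt]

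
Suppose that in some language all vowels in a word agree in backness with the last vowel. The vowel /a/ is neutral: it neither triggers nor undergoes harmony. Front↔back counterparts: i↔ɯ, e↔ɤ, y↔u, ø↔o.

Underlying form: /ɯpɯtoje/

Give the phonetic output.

/ɯ/ harmonizes with /e/ ([-back]) → [i]
/ɯ/ harmonizes with /e/ ([-back]) → [i]
/o/ harmonizes with /e/ ([-back]) → [ø]

[ipitøje]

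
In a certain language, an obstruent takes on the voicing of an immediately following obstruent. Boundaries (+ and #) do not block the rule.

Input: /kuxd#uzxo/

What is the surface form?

/x/ before /d/ (voiced) → [ɣ]
/z/ before /x/ (voiceless) → [s]

[kuɣd#usxo]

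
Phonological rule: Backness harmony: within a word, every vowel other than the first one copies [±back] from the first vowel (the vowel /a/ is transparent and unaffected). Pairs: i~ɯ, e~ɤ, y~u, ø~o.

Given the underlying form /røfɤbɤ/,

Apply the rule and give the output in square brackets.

/ɤ/ harmonizes with /ø/ ([-back]) → [e]
/ɤ/ harmonizes with /ø/ ([-back]) → [e]

[røfebe]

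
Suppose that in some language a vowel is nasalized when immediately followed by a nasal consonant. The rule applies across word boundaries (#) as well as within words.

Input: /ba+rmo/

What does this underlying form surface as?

[ba+rmo]

no segment meets the rule's conditions; no change.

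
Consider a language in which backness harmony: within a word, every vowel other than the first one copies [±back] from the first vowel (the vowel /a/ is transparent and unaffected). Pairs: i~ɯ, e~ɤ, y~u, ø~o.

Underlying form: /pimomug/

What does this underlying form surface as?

[pimømyg]

/o/ harmonizes with /i/ ([-back]) → [ø]
/u/ harmonizes with /i/ ([-back]) → [y]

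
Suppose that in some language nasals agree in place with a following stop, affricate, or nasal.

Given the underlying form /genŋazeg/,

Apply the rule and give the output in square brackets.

/n/ before /ŋ/ (velar) → [ŋ]

[geŋŋazeg]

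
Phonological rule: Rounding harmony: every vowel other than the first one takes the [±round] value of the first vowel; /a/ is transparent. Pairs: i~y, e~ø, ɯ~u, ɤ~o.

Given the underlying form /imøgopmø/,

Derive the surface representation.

/ø/ harmonizes with /i/ ([-round]) → [e]
/o/ harmonizes with /i/ ([-round]) → [ɤ]
/ø/ harmonizes with /i/ ([-round]) → [e]

[imegɤpme]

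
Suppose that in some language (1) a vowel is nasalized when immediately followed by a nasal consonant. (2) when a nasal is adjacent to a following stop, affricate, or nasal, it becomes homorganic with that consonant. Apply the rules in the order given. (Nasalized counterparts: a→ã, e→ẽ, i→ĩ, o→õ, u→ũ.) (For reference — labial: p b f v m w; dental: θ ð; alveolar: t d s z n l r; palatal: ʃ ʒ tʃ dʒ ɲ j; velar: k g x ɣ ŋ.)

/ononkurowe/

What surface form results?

Rule 1: /o/ before nasal /n/ → [õ]
Rule 1: /o/ before nasal /n/ → [õ]
After rule 1: õnõnkurowe
Rule 2: /n/ before /k/ (velar) → [ŋ]

[õnõŋkurowe]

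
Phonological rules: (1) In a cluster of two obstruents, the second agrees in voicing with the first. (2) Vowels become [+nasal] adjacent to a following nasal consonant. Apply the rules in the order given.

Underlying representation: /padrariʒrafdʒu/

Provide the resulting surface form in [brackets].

Rule 1: /dʒ/ after /f/ (voiceless) → [tʃ]
After rule 1: padrariʒraftʃu
Rule 2: no segment meets the rule's conditions; no change.

[padrariʒraftʃu]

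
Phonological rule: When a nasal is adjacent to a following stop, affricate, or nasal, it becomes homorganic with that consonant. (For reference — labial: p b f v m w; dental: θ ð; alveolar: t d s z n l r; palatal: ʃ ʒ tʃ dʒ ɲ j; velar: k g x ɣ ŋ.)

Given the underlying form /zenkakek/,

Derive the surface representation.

/n/ before /k/ (velar) → [ŋ]

[zeŋkakek]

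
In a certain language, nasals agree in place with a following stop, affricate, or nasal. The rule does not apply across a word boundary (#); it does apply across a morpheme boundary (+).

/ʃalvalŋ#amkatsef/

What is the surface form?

[ʃalvalŋ#aŋkatsef]

/m/ before /k/ (velar) → [ŋ]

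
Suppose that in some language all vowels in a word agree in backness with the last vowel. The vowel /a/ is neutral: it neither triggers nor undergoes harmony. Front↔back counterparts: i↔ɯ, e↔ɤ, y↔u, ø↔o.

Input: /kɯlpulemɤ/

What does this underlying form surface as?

[kɯlpulɤmɤ]

/e/ harmonizes with /ɤ/ ([+back]) → [ɤ]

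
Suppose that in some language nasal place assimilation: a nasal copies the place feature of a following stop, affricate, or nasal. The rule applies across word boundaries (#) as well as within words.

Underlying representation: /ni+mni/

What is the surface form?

[ni+nni]

/m/ before /n/ (alveolar) → [n]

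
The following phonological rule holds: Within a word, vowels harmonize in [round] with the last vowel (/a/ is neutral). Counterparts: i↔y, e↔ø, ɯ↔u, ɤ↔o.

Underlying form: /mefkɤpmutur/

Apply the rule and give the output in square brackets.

[møfkopmutur]

/e/ harmonizes with /u/ ([+round]) → [ø]
/ɤ/ harmonizes with /u/ ([+round]) → [o]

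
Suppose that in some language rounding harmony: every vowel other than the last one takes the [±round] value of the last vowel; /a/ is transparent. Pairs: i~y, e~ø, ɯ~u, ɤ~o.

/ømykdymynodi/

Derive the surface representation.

[emikdiminɤdi]

/ø/ harmonizes with /i/ ([-round]) → [e]
/y/ harmonizes with /i/ ([-round]) → [i]
/y/ harmonizes with /i/ ([-round]) → [i]
/y/ harmonizes with /i/ ([-round]) → [i]
/o/ harmonizes with /i/ ([-round]) → [ɤ]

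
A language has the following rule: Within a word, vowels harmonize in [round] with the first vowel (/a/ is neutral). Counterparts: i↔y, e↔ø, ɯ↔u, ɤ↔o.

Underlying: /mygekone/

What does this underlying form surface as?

/e/ harmonizes with /y/ ([+round]) → [ø]
/e/ harmonizes with /y/ ([+round]) → [ø]

[mygøkonø]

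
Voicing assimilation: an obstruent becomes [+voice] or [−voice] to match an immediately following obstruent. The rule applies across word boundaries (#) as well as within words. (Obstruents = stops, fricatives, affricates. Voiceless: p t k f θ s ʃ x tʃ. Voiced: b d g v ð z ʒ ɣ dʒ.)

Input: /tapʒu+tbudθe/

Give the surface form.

/p/ before /ʒ/ (voiced) → [b]
/t/ before /b/ (voiced) → [d]
/d/ before /θ/ (voiceless) → [t]

[tabʒu+dbutθe]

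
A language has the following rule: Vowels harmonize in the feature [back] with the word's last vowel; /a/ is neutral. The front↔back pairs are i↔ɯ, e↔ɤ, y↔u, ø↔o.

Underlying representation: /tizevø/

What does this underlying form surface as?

no segment meets the rule's conditions; no change.

[tizevø]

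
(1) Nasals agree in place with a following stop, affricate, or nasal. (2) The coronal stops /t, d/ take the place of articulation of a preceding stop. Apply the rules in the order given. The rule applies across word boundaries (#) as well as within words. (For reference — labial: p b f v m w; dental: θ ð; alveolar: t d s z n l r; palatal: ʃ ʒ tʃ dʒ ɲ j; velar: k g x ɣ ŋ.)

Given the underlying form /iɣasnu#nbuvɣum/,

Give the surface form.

Rule 1: /n/ before /b/ (labial) → [m]
After rule 1: iɣasnu#mbuvɣum
Rule 2: no segment meets the rule's conditions; no change.

[iɣasnu#mbuvɣum]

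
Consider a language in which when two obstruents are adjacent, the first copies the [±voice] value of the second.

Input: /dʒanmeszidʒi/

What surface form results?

[dʒanmezzidʒi]

/s/ before /z/ (voiced) → [z]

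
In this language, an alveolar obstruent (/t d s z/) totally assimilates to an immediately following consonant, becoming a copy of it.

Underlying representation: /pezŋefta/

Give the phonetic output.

[peŋŋefta]

/z/ before /ŋ/ → [ŋ] (total assimilation)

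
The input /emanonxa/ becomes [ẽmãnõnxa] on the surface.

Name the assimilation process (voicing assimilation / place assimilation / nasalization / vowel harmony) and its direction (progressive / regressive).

nasalization, regressive

/e/→[ẽ] /a/→[ã] /o/→[õ].
Each target copies a feature from the following segment, so the direction is regressive.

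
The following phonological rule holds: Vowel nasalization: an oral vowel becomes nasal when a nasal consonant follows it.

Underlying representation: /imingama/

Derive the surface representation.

/i/ before nasal /m/ → [ĩ]
/i/ before nasal /n/ → [ĩ]
/a/ before nasal /m/ → [ã]

[ĩmĩngãma]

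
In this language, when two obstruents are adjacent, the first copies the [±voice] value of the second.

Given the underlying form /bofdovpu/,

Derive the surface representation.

/f/ before /d/ (voiced) → [v]
/v/ before /p/ (voiceless) → [f]

[bovdofpu]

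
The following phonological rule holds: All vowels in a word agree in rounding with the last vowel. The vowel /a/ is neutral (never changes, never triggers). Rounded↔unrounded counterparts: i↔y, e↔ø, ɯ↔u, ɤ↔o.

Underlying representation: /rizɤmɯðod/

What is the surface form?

[ryzomuðod]

/i/ harmonizes with /o/ ([+round]) → [y]
/ɤ/ harmonizes with /o/ ([+round]) → [o]
/ɯ/ harmonizes with /o/ ([+round]) → [u]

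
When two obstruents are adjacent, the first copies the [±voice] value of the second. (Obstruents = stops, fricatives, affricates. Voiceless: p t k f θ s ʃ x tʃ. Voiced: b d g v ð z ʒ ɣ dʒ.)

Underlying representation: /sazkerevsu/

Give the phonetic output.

[saskerefsu]

/z/ before /k/ (voiceless) → [s]
/v/ before /s/ (voiceless) → [f]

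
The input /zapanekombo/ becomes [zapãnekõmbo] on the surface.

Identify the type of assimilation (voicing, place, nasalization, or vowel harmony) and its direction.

/a/→[ã] /o/→[õ].
Each target copies a feature from the following segment, so the direction is regressive.

nasalization, regressive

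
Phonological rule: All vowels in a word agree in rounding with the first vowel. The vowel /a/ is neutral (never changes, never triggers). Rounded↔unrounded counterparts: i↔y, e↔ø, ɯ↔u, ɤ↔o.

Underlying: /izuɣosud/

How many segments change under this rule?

/u/ harmonizes with /i/ ([-round]) → [ɯ]
/o/ harmonizes with /i/ ([-round]) → [ɤ]
/u/ harmonizes with /i/ ([-round]) → [ɯ]
3 segments change.

3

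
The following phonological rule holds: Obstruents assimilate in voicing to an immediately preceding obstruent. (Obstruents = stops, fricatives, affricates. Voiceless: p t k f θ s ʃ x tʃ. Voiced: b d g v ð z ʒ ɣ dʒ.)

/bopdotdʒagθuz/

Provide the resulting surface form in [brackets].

/d/ after /p/ (voiceless) → [t]
/dʒ/ after /t/ (voiceless) → [tʃ]
/θ/ after /g/ (voiced) → [ð]

[boptottʃagðuz]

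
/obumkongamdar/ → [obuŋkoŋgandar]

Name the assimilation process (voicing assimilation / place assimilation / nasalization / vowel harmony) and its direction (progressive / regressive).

/m/→[ŋ] /n/→[ŋ] /m/→[n].
Each target copies a feature from the following segment, so the direction is regressive.

place assimilation, regressive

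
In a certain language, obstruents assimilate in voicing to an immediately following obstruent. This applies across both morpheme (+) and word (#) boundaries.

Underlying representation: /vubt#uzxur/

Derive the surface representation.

[vupt#usxur]

/b/ before /t/ (voiceless) → [p]
/z/ before /x/ (voiceless) → [s]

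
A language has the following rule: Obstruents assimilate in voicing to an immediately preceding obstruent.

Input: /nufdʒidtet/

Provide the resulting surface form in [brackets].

/dʒ/ after /f/ (voiceless) → [tʃ]
/t/ after /d/ (voiced) → [d]

[nuftʃiddet]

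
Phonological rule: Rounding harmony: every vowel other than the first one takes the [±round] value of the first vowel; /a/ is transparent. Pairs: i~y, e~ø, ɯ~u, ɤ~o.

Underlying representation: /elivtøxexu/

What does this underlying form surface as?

[elivtexexɯ]

/ø/ harmonizes with /e/ ([-round]) → [e]
/u/ harmonizes with /e/ ([-round]) → [ɯ]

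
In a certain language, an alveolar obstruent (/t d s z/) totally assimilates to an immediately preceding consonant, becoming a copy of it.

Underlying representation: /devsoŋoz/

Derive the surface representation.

/s/ after /v/ → [v] (total assimilation)

[devvoŋoz]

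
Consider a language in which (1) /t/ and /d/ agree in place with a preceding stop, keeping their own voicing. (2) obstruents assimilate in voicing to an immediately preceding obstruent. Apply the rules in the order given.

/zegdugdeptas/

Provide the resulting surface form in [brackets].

Rule 1: /d/ after /g/ (velar) → [g]
Rule 1: /d/ after /g/ (velar) → [g]
Rule 1: /t/ after /p/ (labial) → [p]
After rule 1: zegguggeppas
Rule 2: no segment meets the rule's conditions; no change.

[zegguggeppas]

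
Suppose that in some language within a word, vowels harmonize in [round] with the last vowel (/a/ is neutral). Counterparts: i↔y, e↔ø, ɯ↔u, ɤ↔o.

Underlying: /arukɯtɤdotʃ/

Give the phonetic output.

/ɯ/ harmonizes with /o/ ([+round]) → [u]
/ɤ/ harmonizes with /o/ ([+round]) → [o]

[arukutodotʃ]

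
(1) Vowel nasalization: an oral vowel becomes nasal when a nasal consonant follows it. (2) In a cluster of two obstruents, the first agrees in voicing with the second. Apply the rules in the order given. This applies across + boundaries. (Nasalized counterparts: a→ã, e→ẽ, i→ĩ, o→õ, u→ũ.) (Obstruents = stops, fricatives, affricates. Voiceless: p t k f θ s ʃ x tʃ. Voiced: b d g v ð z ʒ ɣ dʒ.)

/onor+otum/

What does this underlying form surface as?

[õnor+otũm]

Rule 1: /o/ before nasal /n/ → [õ]
Rule 1: /u/ before nasal /m/ → [ũ]
After rule 1: õnor+otũm
Rule 2: no segment meets the rule's conditions; no change.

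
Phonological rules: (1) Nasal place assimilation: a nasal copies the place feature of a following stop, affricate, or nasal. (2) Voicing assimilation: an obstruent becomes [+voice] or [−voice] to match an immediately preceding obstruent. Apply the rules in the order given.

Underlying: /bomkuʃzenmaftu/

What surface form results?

[boŋkuʃsemmaftu]

Rule 1: /m/ before /k/ (velar) → [ŋ]
Rule 1: /n/ before /m/ (labial) → [m]
After rule 1: boŋkuʃzemmaftu
Rule 2: /z/ after /ʃ/ (voiceless) → [s]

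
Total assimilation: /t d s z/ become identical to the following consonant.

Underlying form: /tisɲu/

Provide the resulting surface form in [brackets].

[tiɲɲu]

/s/ before /ɲ/ → [ɲ] (total assimilation)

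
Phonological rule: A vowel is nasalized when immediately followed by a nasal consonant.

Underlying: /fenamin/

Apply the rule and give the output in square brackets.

/e/ before nasal /n/ → [ẽ]
/a/ before nasal /m/ → [ã]
/i/ before nasal /n/ → [ĩ]

[fẽnãmĩn]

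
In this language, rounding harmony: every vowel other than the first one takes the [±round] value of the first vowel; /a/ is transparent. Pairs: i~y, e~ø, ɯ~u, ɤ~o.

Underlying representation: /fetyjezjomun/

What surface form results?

/y/ harmonizes with /e/ ([-round]) → [i]
/o/ harmonizes with /e/ ([-round]) → [ɤ]
/u/ harmonizes with /e/ ([-round]) → [ɯ]

[fetijezjɤmɯn]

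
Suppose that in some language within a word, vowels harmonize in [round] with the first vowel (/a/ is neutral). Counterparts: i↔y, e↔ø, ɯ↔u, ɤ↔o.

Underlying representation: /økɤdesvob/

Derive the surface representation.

[økodøsvob]

/ɤ/ harmonizes with /ø/ ([+round]) → [o]
/e/ harmonizes with /ø/ ([+round]) → [ø]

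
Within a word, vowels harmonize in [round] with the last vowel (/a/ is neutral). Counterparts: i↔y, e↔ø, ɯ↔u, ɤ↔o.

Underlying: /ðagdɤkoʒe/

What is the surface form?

[ðagdɤkɤʒe]

/o/ harmonizes with /e/ ([-round]) → [ɤ]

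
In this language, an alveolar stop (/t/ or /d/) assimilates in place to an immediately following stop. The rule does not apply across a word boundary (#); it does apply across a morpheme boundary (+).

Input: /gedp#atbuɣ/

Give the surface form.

/d/ before /p/ (labial) → [b]
/t/ before /b/ (labial) → [p]

[gebp#apbuɣ]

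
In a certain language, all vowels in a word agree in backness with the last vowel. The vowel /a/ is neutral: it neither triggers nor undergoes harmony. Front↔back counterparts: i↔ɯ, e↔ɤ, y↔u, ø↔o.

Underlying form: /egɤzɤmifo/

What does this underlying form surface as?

[ɤgɤzɤmɯfo]

/e/ harmonizes with /o/ ([+back]) → [ɤ]
/i/ harmonizes with /o/ ([+back]) → [ɯ]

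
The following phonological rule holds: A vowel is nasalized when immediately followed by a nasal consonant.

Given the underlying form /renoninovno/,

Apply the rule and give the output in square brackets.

[rẽnõnĩnovno]

/e/ before nasal /n/ → [ẽ]
/o/ before nasal /n/ → [õ]
/i/ before nasal /n/ → [ĩ]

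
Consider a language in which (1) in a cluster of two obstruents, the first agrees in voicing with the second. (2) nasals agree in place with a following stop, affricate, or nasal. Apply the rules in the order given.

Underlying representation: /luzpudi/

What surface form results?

[luspudi]

Rule 1: /z/ before /p/ (voiceless) → [s]
After rule 1: luspudi
Rule 2: no segment meets the rule's conditions; no change.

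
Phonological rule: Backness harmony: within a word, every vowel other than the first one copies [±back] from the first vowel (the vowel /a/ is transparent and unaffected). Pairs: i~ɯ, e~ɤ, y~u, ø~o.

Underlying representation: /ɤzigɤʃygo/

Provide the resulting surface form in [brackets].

/i/ harmonizes with /ɤ/ ([+back]) → [ɯ]
/y/ harmonizes with /ɤ/ ([+back]) → [u]

[ɤzɯgɤʃugo]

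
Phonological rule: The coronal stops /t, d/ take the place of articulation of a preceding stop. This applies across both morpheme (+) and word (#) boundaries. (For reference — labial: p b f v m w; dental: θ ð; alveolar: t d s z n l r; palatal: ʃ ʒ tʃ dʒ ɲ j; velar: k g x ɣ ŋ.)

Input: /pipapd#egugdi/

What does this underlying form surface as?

/d/ after /p/ (labial) → [b]
/d/ after /g/ (velar) → [g]

[pipapb#eguggi]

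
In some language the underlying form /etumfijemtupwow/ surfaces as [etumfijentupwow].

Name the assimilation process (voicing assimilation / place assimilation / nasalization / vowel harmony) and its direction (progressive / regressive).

place assimilation, regressive

/m/→[n].
Each target copies a feature from the following segment, so the direction is regressive.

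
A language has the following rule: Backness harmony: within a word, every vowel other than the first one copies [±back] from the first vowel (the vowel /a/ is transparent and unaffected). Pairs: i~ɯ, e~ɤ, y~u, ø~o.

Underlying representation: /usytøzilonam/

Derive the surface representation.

[usutozɯlonam]

/y/ harmonizes with /u/ ([+back]) → [u]
/ø/ harmonizes with /u/ ([+back]) → [o]
/i/ harmonizes with /u/ ([+back]) → [ɯ]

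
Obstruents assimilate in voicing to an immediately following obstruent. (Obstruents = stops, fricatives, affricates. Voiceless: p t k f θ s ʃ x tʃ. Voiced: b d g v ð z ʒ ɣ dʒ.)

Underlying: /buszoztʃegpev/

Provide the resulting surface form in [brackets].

/s/ before /z/ (voiced) → [z]
/z/ before /tʃ/ (voiceless) → [s]
/g/ before /p/ (voiceless) → [k]

[buzzostʃekpev]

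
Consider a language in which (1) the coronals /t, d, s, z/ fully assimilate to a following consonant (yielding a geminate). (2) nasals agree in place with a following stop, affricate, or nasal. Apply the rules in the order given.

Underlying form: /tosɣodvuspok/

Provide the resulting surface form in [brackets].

[toɣɣovvuppok]

Rule 1: /s/ before /ɣ/ → [ɣ] (total assimilation)
Rule 1: /d/ before /v/ → [v] (total assimilation)
Rule 1: /s/ before /p/ → [p] (total assimilation)
After rule 1: toɣɣovvuppok
Rule 2: no segment meets the rule's conditions; no change.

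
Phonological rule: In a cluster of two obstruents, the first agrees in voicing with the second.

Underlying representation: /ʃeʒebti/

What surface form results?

[ʃeʒepti]

/b/ before /t/ (voiceless) → [p]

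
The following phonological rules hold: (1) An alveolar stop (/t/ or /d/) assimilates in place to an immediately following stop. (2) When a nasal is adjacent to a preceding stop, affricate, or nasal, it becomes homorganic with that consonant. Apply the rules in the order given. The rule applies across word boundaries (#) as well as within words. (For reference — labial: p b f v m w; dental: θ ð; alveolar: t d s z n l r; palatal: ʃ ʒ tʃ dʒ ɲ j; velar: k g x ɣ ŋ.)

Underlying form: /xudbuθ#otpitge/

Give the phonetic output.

Rule 1: /d/ before /b/ (labial) → [b]
Rule 1: /t/ before /p/ (labial) → [p]
Rule 1: /t/ before /g/ (velar) → [k]
After rule 1: xubbuθ#oppikge
Rule 2: no segment meets the rule's conditions; no change.

[xubbuθ#oppikge]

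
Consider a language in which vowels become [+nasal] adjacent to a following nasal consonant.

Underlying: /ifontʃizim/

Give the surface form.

[ifõntʃizĩm]

/o/ before nasal /n/ → [õ]
/i/ before nasal /m/ → [ĩ]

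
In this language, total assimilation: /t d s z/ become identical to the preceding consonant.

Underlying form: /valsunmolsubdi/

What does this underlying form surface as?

/s/ after /l/ → [l] (total assimilation)
/s/ after /l/ → [l] (total assimilation)
/d/ after /b/ → [b] (total assimilation)

[vallunmollubbi]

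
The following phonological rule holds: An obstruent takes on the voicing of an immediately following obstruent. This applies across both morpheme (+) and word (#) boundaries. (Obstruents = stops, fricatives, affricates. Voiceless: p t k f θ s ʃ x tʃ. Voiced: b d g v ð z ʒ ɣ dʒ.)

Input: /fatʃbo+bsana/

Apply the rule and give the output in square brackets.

/tʃ/ before /b/ (voiced) → [dʒ]
/b/ before /s/ (voiceless) → [p]

[fadʒbo+psana]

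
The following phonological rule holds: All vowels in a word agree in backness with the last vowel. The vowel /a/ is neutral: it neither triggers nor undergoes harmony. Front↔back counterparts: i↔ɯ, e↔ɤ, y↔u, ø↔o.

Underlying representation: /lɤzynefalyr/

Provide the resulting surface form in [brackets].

[lezynefalyr]

/ɤ/ harmonizes with /y/ ([-back]) → [e]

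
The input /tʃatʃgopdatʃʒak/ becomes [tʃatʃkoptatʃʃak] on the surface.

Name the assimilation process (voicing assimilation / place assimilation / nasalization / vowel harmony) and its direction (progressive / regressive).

voicing assimilation, progressive

/g/→[k] /d/→[t] /ʒ/→[ʃ].
Each target copies a feature from the preceding segment, so the direction is progressive.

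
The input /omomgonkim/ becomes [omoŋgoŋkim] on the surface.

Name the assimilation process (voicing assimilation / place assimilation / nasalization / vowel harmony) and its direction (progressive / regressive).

/m/→[ŋ] /n/→[ŋ].
Each target copies a feature from the following segment, so the direction is regressive.

place assimilation, regressive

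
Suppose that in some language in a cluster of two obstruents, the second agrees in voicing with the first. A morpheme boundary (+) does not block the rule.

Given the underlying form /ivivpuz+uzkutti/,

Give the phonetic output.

[ivivbuz+uzgutti]

/p/ after /v/ (voiced) → [b]
/k/ after /z/ (voiced) → [g]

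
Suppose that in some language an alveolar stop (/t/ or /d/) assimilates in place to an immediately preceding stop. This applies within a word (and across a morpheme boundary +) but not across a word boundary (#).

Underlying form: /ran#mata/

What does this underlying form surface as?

[ran#mata]

no segment meets the rule's conditions; no change.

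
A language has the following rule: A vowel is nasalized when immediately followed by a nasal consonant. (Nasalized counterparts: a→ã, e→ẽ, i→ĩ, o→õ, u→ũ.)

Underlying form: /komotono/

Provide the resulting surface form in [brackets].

[kõmotõno]

/o/ before nasal /m/ → [õ]
/o/ before nasal /n/ → [õ]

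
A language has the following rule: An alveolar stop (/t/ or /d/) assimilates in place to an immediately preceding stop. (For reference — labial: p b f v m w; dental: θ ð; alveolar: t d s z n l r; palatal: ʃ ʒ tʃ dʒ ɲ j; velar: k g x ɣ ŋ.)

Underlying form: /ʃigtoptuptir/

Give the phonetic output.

/t/ after /g/ (velar) → [k]
/t/ after /p/ (labial) → [p]
/t/ after /p/ (labial) → [p]

[ʃigkoppuppir]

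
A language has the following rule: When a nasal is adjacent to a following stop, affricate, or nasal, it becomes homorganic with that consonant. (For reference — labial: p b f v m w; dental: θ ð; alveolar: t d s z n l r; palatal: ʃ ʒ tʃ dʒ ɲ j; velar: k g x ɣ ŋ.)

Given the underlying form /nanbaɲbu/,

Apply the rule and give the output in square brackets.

/n/ before /b/ (labial) → [m]
/ɲ/ before /b/ (labial) → [m]

[nambambu]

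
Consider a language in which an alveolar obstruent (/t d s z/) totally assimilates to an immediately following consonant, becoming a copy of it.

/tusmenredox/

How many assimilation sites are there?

1

/s/ before /m/ → [m] (total assimilation)
1 segment changes.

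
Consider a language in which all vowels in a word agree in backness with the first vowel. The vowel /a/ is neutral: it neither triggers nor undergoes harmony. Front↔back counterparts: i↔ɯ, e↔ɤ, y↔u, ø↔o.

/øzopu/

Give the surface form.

[øzøpy]

/o/ harmonizes with /ø/ ([-back]) → [ø]
/u/ harmonizes with /ø/ ([-back]) → [y]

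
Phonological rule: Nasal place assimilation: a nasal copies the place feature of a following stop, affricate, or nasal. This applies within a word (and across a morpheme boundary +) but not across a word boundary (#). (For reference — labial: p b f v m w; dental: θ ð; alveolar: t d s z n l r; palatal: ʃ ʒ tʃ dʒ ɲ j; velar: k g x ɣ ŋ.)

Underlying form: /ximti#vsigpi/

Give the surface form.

/m/ before /t/ (alveolar) → [n]

[xinti#vsigpi]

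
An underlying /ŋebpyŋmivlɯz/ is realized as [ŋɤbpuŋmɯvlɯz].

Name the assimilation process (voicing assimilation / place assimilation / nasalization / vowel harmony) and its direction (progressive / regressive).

vowel harmony, regressive

/e/→[ɤ] /y/→[u] /i/→[ɯ].
Vowels agree with the last vowel, so the harmony is regressive.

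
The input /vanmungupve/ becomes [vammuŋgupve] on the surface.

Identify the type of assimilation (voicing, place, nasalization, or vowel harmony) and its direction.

place assimilation, regressive

/n/→[m] /n/→[ŋ].
Each target copies a feature from the following segment, so the direction is regressive.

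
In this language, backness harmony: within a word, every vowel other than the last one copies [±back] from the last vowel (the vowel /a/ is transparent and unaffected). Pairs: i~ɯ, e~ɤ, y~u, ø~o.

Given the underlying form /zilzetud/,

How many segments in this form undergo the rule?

2

/i/ harmonizes with /u/ ([+back]) → [ɯ]
/e/ harmonizes with /u/ ([+back]) → [ɤ]
2 segments change.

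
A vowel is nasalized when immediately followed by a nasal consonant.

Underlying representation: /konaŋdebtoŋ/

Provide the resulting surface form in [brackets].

[kõnãŋdebtõŋ]

/o/ before nasal /n/ → [õ]
/a/ before nasal /ŋ/ → [ã]
/o/ before nasal /ŋ/ → [õ]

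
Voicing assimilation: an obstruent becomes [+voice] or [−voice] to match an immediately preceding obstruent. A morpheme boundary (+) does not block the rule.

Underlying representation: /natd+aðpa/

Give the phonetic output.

[natt+aðba]

/d/ after /t/ (voiceless) → [t]
/p/ after /ð/ (voiced) → [b]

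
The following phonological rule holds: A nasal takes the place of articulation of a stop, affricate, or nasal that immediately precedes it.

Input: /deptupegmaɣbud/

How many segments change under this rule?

1

/m/ after /g/ (velar) → [ŋ]
1 segment changes.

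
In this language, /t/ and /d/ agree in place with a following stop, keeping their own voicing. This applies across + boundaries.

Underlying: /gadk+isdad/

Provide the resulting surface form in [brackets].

/d/ before /k/ (velar) → [g]

[gagk+isdad]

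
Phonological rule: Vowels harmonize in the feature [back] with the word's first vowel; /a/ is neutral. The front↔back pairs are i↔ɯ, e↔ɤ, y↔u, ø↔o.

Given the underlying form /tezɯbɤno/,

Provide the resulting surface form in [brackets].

[tezibenø]

/ɯ/ harmonizes with /e/ ([-back]) → [i]
/ɤ/ harmonizes with /e/ ([-back]) → [e]
/o/ harmonizes with /e/ ([-back]) → [ø]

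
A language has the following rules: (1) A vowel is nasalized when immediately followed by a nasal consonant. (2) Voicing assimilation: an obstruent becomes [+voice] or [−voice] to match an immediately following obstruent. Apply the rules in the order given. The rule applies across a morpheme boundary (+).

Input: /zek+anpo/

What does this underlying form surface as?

[zek+ãnpo]

Rule 1: /a/ before nasal /n/ → [ã]
After rule 1: zek+ãnpo
Rule 2: no segment meets the rule's conditions; no change.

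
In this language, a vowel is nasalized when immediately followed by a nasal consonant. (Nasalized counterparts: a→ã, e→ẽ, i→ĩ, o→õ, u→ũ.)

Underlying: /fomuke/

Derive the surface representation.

[fõmuke]

/o/ before nasal /m/ → [õ]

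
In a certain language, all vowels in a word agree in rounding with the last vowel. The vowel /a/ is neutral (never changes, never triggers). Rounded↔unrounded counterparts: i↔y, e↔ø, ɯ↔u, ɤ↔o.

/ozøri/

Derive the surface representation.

/o/ harmonizes with /i/ ([-round]) → [ɤ]
/ø/ harmonizes with /i/ ([-round]) → [e]

[ɤzeri]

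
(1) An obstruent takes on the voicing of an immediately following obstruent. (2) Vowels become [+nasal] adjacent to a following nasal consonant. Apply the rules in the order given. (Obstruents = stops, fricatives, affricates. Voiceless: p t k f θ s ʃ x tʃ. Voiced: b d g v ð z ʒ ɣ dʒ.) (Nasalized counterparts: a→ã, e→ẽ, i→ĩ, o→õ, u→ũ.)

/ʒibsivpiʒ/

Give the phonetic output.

[ʒipsifpiʒ]

Rule 1: /b/ before /s/ (voiceless) → [p]
Rule 1: /v/ before /p/ (voiceless) → [f]
After rule 1: ʒipsifpiʒ
Rule 2: no segment meets the rule's conditions; no change.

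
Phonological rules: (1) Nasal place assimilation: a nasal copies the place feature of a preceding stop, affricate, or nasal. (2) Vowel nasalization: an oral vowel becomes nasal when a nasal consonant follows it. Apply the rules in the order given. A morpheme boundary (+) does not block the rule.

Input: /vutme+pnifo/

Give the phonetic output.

[vutne+pmifo]

Rule 1: /m/ after /t/ (alveolar) → [n]
Rule 1: /n/ after /p/ (labial) → [m]
After rule 1: vutne+pmifo
Rule 2: no segment meets the rule's conditions; no change.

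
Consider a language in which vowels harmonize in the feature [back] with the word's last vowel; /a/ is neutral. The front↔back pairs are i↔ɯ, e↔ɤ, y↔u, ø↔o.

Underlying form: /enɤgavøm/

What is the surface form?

/ɤ/ harmonizes with /ø/ ([-back]) → [e]

[enegavøm]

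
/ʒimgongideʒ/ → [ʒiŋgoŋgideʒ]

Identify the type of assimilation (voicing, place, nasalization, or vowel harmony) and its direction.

/m/→[ŋ] /n/→[ŋ].
Each target copies a feature from the following segment, so the direction is regressive.

place assimilation, regressive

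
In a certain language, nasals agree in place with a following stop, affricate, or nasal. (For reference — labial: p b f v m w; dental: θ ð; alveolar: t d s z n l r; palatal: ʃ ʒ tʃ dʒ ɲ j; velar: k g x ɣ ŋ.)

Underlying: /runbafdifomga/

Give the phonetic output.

/n/ before /b/ (labial) → [m]
/m/ before /g/ (velar) → [ŋ]

[rumbafdifoŋga]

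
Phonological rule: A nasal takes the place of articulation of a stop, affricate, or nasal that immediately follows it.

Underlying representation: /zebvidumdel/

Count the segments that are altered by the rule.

/m/ before /d/ (alveolar) → [n]
1 segment changes.

1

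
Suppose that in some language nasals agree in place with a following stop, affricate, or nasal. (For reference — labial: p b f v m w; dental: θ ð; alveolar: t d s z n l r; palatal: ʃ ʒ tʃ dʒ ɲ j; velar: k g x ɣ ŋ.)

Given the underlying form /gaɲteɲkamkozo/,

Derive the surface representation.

/ɲ/ before /t/ (alveolar) → [n]
/ɲ/ before /k/ (velar) → [ŋ]
/m/ before /k/ (velar) → [ŋ]

[ganteŋkaŋkozo]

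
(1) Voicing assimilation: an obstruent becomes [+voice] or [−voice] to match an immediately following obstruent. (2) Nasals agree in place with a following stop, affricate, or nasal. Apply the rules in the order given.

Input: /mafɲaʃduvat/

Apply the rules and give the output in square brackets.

Rule 1: /ʃ/ before /d/ (voiced) → [ʒ]
After rule 1: mafɲaʒduvat
Rule 2: no segment meets the rule's conditions; no change.

[mafɲaʒduvat]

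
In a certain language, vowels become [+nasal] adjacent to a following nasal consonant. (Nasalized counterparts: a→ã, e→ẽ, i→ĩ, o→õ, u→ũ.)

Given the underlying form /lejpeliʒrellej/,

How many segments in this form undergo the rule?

0

No segment meets the rule's conditions.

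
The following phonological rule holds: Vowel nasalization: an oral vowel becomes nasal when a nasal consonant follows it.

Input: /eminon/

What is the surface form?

[ẽmĩnõn]

/e/ before nasal /m/ → [ẽ]
/i/ before nasal /n/ → [ĩ]
/o/ before nasal /n/ → [õ]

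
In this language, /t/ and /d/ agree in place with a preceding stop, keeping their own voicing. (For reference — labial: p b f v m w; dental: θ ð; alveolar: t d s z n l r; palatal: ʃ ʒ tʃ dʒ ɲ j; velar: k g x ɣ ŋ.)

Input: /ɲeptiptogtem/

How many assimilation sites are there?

/t/ after /p/ (labial) → [p]
/t/ after /p/ (labial) → [p]
/t/ after /g/ (velar) → [k]
3 segments change.

3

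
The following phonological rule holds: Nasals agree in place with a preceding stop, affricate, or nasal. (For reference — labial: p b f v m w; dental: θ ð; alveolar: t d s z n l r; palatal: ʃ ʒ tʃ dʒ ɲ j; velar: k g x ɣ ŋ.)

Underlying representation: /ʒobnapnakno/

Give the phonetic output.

[ʒobmapmakŋo]

/n/ after /b/ (labial) → [m]
/n/ after /p/ (labial) → [m]
/n/ after /k/ (velar) → [ŋ]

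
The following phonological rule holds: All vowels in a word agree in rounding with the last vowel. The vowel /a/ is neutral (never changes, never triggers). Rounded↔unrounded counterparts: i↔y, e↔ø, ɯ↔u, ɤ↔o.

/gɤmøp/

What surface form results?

[gomøp]

/ɤ/ harmonizes with /ø/ ([+round]) → [o]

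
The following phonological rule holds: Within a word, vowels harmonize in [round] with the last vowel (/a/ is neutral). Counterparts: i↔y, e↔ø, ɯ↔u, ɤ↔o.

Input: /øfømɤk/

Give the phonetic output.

/ø/ harmonizes with /ɤ/ ([-round]) → [e]
/ø/ harmonizes with /ɤ/ ([-round]) → [e]

[efemɤk]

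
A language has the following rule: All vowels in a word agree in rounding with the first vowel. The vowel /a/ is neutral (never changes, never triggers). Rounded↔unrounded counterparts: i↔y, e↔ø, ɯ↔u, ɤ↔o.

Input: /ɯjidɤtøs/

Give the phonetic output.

/ø/ harmonizes with /ɯ/ ([-round]) → [e]

[ɯjidɤtes]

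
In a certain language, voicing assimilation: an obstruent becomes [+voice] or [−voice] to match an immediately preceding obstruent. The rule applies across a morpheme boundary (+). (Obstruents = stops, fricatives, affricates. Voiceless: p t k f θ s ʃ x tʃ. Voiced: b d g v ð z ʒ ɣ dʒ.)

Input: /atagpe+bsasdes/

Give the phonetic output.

[atagbe+bzastes]

/p/ after /g/ (voiced) → [b]
/s/ after /b/ (voiced) → [z]
/d/ after /s/ (voiceless) → [t]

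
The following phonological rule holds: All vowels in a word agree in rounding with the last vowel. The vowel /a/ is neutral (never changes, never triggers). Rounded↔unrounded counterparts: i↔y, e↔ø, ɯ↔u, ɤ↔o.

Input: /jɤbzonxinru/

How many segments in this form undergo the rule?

2

/ɤ/ harmonizes with /u/ ([+round]) → [o]
/i/ harmonizes with /u/ ([+round]) → [y]
2 segments change.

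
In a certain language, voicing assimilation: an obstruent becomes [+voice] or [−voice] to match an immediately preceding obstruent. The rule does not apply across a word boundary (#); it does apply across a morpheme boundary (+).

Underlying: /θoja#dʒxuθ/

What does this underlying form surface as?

[θoja#dʒɣuθ]

/x/ after /dʒ/ (voiced) → [ɣ]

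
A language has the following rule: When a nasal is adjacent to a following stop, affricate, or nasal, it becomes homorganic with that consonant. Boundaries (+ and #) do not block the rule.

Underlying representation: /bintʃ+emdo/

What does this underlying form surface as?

[biɲtʃ+endo]

/n/ before /tʃ/ (palatal) → [ɲ]
/m/ before /d/ (alveolar) → [n]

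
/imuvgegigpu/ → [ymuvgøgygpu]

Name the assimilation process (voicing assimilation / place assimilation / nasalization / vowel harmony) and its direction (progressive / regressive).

vowel harmony, regressive

/i/→[y] /e/→[ø] /i/→[y].
Vowels agree with the last vowel, so the harmony is regressive.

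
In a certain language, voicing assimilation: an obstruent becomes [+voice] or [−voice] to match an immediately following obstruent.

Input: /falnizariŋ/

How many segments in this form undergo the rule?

0

No segment meets the rule's conditions.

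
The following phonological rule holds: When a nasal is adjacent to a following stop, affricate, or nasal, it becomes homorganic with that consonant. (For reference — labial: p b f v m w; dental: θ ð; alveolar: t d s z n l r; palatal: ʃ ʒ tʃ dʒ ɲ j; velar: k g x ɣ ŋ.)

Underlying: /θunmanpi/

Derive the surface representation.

[θummampi]

/n/ before /m/ (labial) → [m]
/n/ before /p/ (labial) → [m]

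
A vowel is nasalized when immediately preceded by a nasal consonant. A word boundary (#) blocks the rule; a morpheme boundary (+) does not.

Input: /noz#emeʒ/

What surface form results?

/o/ after nasal /n/ → [õ]
/e/ after nasal /m/ → [ẽ]

[nõz#emẽʒ]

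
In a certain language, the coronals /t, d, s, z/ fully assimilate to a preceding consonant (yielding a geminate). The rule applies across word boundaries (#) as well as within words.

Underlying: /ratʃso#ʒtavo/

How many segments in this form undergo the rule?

2

/s/ after /tʃ/ → [tʃ] (total assimilation)
/t/ after /ʒ/ → [ʒ] (total assimilation)
2 segments change.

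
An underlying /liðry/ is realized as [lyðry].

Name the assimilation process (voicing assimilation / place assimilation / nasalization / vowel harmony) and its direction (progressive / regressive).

/i/→[y].
Vowels agree with the last vowel, so the harmony is regressive.

vowel harmony, regressive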